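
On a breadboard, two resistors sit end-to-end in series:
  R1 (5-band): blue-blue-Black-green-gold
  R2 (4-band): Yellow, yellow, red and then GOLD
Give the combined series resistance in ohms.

R1: blue, blue, black → 660; green ×10^5 → 66000000 Ω.
R2: yellow, yellow → 44; red ×10^2 → 4400 Ω.
Series: 66000000 + 4400 = 66004400 Ω.

66004400 Ω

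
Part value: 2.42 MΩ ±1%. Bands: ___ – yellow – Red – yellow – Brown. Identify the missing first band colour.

2420000 Ω = 242 × 10^4.
The first band gives digit 2 of the significand, and 2 is red.

red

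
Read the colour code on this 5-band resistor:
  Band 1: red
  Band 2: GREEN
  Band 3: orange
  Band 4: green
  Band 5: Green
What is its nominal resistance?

25300000 Ω

Red → 2 (first significant figure)
Green → 5 (second significant figure)
Orange → 3 (third significant figure)
Green → ×10^5 multiplier
253 × 100000 = 25300000 Ω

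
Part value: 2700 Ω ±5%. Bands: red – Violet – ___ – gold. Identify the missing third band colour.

red

2700 Ω = 27 × 10^2.
The third band is the multiplier, 10^2, which is red.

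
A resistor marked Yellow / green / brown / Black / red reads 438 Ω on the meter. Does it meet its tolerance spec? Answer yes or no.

no

Yellow → 4 (first significant figure)
Green → 5 (second significant figure)
Brown → 1 (third significant figure)
Black → ×1 multiplier
Red → ±2% tolerance
451 × 1 = 451 Ω
Allowed range: 441.98 Ω to 460.02 Ω.
438 Ω lies outside that range.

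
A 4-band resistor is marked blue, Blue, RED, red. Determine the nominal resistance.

6600 Ω

Blue → 6 (first significant figure)
Blue → 6 (second significant figure)
Red → ×10^2 multiplier
66 × 100 = 6600 Ω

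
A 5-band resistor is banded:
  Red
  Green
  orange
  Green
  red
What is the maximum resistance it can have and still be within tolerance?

Red → 2 (first significant figure)
Green → 5 (second significant figure)
Orange → 3 (third significant figure)
Green → ×10^5 multiplier
Red → ±2% tolerance
253 × 100000 = 25300000 Ω
Maximum = 25300000 × (1 + 2/100) = 25806000 Ω.

25806000 Ω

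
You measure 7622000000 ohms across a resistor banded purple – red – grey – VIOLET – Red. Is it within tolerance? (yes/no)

Violet → 7 (first significant figure)
Red → 2 (second significant figure)
Grey → 8 (third significant figure)
Violet → ×10^7 multiplier
Red → ±2% tolerance
728 × 10000000 = 7280000000 Ω
Allowed range: 7134400000 Ω to 7425600000 Ω.
7622000000 ohms lies outside that range.

no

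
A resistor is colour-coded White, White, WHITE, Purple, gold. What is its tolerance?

The last band, gold, is the tolerance band.
Gold corresponds to ±5%.

±5%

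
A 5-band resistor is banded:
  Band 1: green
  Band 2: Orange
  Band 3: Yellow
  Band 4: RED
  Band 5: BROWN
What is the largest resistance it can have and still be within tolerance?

Green → 5 (first significant figure)
Orange → 3 (second significant figure)
Yellow → 4 (third significant figure)
Red → ×10^2 multiplier
Brown → ±1% tolerance
534 × 100 = 53400 Ω
Largest = 53400 × (1 + 1/100) = 53934 Ω.

53934 Ω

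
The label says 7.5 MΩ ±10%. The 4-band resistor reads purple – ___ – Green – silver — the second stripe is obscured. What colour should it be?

green

7500000 Ω = 75 × 10^5.
The second band gives digit 5 of the significand, and 5 is green.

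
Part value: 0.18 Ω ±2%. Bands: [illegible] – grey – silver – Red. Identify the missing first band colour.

0.18 Ω = 18 × 10^-2.
The first band gives digit 1 of the significand, and 1 is brown.

brown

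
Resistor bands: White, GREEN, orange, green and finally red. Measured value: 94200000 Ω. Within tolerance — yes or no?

yes

White → 9 (first significant figure)
Green → 5 (second significant figure)
Orange → 3 (third significant figure)
Green → ×10^5 multiplier
Red → ±2% tolerance
953 × 100000 = 95300000 Ω
Allowed range: 93394000 Ω to 97206000 Ω.
94200000 Ω lies inside that range.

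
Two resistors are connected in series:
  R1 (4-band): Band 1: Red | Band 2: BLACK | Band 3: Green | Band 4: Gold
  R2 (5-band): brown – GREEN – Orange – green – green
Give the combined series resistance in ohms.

17300000 Ω

R1: red, black → 20; green ×10^5 → 2000000 Ω.
R2: brown, green, orange → 153; green ×10^5 → 15300000 Ω.
Series: 2000000 + 15300000 = 17300000 Ω.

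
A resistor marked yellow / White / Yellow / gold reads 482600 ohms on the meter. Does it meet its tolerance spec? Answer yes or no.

Yellow → 4 (first significant figure)
White → 9 (second significant figure)
Yellow → ×10^4 multiplier
Gold → ±5% tolerance
49 × 10000 = 490000 Ω
Allowed range: 465500 Ω to 514500 Ω.
482600 ohms lies inside that range.

yes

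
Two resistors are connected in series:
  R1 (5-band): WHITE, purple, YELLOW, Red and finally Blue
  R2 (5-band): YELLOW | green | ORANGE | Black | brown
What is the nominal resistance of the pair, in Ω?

97853 Ω

R1: white, violet, yellow → 974; red ×10^2 → 97400 Ω.
R2: yellow, green, orange → 453; black ×1 → 453 Ω.
Series: 97400 + 453 = 97853 Ω.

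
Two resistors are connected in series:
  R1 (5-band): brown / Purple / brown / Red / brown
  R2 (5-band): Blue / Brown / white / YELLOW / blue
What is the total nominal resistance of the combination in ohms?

R1: brown, violet, brown → 171; red ×10^2 → 17100 Ω.
R2: blue, brown, white → 619; yellow ×10^4 → 6190000 Ω.
Series: 17100 + 6190000 = 6207100 Ω.

6207100 Ω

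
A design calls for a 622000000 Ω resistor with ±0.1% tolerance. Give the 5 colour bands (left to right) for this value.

blue, red, red, blue, violet

622000000 Ω = 622 × 10^6.
6 → blue
2 → red
2 → red
Multiplier 10^6 → blue.
±0.1% tolerance → violet.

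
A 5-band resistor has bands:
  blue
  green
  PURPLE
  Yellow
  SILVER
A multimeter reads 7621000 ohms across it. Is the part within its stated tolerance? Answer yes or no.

Blue → 6 (first significant figure)
Green → 5 (second significant figure)
Violet → 7 (third significant figure)
Yellow → ×10^4 multiplier
Silver → ±10% tolerance
657 × 10000 = 6570000 Ω
Allowed range: 5913000 Ω to 7227000 Ω.
7621000 ohms lies outside that range.

no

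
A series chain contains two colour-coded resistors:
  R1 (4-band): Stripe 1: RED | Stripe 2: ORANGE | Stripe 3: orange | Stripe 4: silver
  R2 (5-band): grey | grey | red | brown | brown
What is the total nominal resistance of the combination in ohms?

R1: red, orange → 23; orange ×10^3 → 23000 Ω.
R2: grey, grey, red → 882; brown ×10 → 8820 Ω.
Series: 23000 + 8820 = 31820 Ω.

31820 Ω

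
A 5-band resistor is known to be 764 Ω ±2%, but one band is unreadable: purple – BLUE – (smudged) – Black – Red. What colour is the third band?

yellow

764 Ω = 764 × 10^0.
The third band gives digit 4 of the significand, and 4 is yellow.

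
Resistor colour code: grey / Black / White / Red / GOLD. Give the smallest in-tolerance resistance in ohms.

76855 Ω

Grey → 8 (first significant figure)
Black → 0 (second significant figure)
White → 9 (third significant figure)
Red → ×10^2 multiplier
Gold → ±5% tolerance
809 × 100 = 80900 Ω
Smallest = 80900 × (1 − 5/100) = 76855 Ω.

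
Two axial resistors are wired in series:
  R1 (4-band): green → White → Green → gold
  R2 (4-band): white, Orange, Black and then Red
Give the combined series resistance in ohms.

5900093 Ω

R1: green, white → 59; green ×10^5 → 5900000 Ω.
R2: white, orange → 93; black ×1 → 93 Ω.
Series: 5900000 + 93 = 5900093 Ω.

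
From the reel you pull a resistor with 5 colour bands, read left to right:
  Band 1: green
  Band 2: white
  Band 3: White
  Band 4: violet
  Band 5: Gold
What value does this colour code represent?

Green → 5 (first significant figure)
White → 9 (second significant figure)
White → 9 (third significant figure)
Violet → ×10^7 multiplier
599 × 10000000 = 5990000000 Ω

5990000000 Ω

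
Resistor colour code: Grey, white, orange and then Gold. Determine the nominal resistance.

89000 Ω

Grey → 8 (first significant figure)
White → 9 (second significant figure)
Orange → ×10^3 multiplier
89 × 1000 = 89000 Ω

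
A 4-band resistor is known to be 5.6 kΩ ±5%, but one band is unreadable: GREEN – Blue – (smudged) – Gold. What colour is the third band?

5600 Ω = 56 × 10^2.
The third band is the multiplier, 10^2, which is red.

red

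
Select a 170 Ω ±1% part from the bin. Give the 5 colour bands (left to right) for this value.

brown, violet, black, black, brown

170 Ω = 170 × 10^0.
1 → brown
7 → violet
0 → black
Multiplier 10^0 → black.
±1% tolerance → brown.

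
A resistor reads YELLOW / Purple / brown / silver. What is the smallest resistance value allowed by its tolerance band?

423 Ω

Yellow → 4 (first significant figure)
Violet → 7 (second significant figure)
Brown → ×10 multiplier
Silver → ±10% tolerance
47 × 10 = 470 Ω
Smallest = 470 × (1 − 10/100) = 423 Ω.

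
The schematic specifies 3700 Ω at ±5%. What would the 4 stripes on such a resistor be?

3700 Ω = 37 × 10^2.
3 → orange
7 → violet
Multiplier 10^2 → red.
±5% tolerance → gold.

orange, violet, red, gold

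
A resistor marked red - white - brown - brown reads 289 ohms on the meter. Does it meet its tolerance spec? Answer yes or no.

yes

Red → 2 (first significant figure)
White → 9 (second significant figure)
Brown → ×10 multiplier
Brown → ±1% tolerance
29 × 10 = 290 Ω
Allowed range: 287.1 Ω to 292.9 Ω.
289 ohms lies inside that range.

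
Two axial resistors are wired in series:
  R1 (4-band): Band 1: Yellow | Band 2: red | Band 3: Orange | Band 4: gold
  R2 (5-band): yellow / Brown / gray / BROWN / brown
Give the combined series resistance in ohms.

R1: yellow, red → 42; orange ×10^3 → 42000 Ω.
R2: yellow, brown, grey → 418; brown ×10 → 4180 Ω.
Series: 42000 + 4180 = 46180 Ω.

46180 Ω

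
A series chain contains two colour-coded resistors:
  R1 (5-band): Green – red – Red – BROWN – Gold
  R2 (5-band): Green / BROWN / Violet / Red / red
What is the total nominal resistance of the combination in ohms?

R1: green, red, red → 522; brown ×10 → 5220 Ω.
R2: green, brown, violet → 517; red ×10^2 → 51700 Ω.
Series: 5220 + 51700 = 56920 Ω.

56920 Ω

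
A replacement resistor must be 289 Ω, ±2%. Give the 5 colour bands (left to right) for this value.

red, grey, white, black, red

289 Ω = 289 × 10^0.
2 → red
8 → grey
9 → white
Multiplier 10^0 → black.
±2% tolerance → red.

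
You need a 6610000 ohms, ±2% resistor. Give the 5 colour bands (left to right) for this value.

6610000 Ω = 661 × 10^4.
6 → blue
6 → blue
1 → brown
Multiplier 10^4 → yellow.
±2% tolerance → red.

blue, blue, brown, yellow, red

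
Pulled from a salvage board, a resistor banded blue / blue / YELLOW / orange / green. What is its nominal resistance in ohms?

Blue → 6 (first significant figure)
Blue → 6 (second significant figure)
Yellow → 4 (third significant figure)
Orange → ×10^3 multiplier
664 × 1000 = 664000 Ω

664000 Ω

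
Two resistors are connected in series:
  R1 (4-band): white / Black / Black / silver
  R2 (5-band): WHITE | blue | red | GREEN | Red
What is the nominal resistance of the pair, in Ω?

96200090 Ω

R1: white, black → 90; black ×1 → 90 Ω.
R2: white, blue, red → 962; green ×10^5 → 96200000 Ω.
Series: 90 + 96200000 = 96200090 Ω.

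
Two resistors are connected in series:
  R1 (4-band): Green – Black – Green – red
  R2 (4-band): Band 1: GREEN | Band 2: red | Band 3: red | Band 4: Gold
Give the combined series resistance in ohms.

R1: green, black → 50; green ×10^5 → 5000000 Ω.
R2: green, red → 52; red ×10^2 → 5200 Ω.
Series: 5000000 + 5200 = 5005200 Ω.

5005200 Ω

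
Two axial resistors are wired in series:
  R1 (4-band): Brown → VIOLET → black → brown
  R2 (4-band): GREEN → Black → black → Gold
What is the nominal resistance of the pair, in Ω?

R1: brown, violet → 17; black ×1 → 17 Ω.
R2: green, black → 50; black ×1 → 50 Ω.
Series: 17 + 50 = 67 Ω.

67 Ω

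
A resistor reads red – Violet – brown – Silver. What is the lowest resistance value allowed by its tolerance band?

Red → 2 (first significant figure)
Violet → 7 (second significant figure)
Brown → ×10 multiplier
Silver → ±10% tolerance
27 × 10 = 270 Ω
Lowest = 270 × (1 − 10/100) = 243 Ω.

243 Ω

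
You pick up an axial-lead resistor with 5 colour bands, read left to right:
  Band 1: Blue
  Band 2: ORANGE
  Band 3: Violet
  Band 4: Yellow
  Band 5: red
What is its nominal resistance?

Blue → 6 (first significant figure)
Orange → 3 (second significant figure)
Violet → 7 (third significant figure)
Yellow → ×10^4 multiplier
637 × 10000 = 6370000 Ω

6370000 Ω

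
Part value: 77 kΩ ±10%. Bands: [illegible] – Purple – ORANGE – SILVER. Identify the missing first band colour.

77000 Ω = 77 × 10^3.
The first band gives digit 7 of the significand, and 7 is violet.

violet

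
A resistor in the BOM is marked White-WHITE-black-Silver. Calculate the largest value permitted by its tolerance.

White → 9 (first significant figure)
White → 9 (second significant figure)
Black → ×1 multiplier
Silver → ±10% tolerance
99 × 1 = 99 Ω
Largest = 99 × (1 + 10/100) = 108.9 Ω.

108.9 Ω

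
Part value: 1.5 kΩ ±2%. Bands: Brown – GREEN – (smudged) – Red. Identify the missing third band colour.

1500 Ω = 15 × 10^2.
The third band is the multiplier, 10^2, which is red.

red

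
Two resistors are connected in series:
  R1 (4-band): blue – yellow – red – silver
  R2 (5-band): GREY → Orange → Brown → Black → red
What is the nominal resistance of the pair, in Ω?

7231 Ω

R1: blue, yellow → 64; red ×10^2 → 6400 Ω.
R2: grey, orange, brown → 831; black ×1 → 831 Ω.
Series: 6400 + 831 = 7231 Ω.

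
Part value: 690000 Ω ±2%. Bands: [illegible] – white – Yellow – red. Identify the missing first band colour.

blue

690000 Ω = 69 × 10^4.
The first band gives digit 6 of the significand, and 6 is blue.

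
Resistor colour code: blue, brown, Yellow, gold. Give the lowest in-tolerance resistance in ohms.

579500 Ω

Blue → 6 (first significant figure)
Brown → 1 (second significant figure)
Yellow → ×10^4 multiplier
Gold → ±5% tolerance
61 × 10000 = 610000 Ω
Lowest = 610000 × (1 − 5/100) = 579500 Ω.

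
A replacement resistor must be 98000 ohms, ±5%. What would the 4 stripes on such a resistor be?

white, grey, orange, gold

98000 Ω = 98 × 10^3.
9 → white
8 → grey
Multiplier 10^3 → orange.
±5% tolerance → gold.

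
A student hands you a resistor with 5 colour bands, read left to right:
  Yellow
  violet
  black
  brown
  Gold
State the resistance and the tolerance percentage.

Yellow → 4 (first significant figure)
Violet → 7 (second significant figure)
Black → 0 (third significant figure)
Brown → ×10 multiplier
Gold → ±5% tolerance
470 × 10 = 4700 Ω

4700 Ω ±5%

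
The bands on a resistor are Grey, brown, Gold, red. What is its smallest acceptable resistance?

7.938 Ω

Grey → 8 (first significant figure)
Brown → 1 (second significant figure)
Gold → ×0.1 multiplier
Red → ±2% tolerance
81 × 0.1 = 8.1 Ω
Smallest = 8.1 × (1 − 2/100) = 7.938 Ω.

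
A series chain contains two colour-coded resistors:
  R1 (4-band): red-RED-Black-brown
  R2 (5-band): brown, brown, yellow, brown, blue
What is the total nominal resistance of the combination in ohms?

R1: red, red → 22; black ×1 → 22 Ω.
R2: brown, brown, yellow → 114; brown ×10 → 1140 Ω.
Series: 22 + 1140 = 1162 Ω.

1162 Ω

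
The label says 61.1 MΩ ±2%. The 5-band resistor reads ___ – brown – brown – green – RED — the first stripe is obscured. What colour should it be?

61100000 Ω = 611 × 10^5.
The first band gives digit 6 of the significand, and 6 is blue.

blue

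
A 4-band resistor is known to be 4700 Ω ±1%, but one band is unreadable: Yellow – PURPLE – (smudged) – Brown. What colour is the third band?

4700 Ω = 47 × 10^2.
The third band is the multiplier, 10^2, which is red.

red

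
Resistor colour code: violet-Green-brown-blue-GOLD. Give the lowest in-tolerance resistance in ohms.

Violet → 7 (first significant figure)
Green → 5 (second significant figure)
Brown → 1 (third significant figure)
Blue → ×10^6 multiplier
Gold → ±5% tolerance
751 × 1000000 = 751000000 Ω
Lowest = 751000000 × (1 − 5/100) = 713450000 Ω.

713450000 Ω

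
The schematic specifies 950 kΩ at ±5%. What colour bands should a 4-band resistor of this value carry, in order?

950000 Ω = 95 × 10^4.
9 → white
5 → green
Multiplier 10^4 → yellow.
±5% tolerance → gold.

white, green, yellow, gold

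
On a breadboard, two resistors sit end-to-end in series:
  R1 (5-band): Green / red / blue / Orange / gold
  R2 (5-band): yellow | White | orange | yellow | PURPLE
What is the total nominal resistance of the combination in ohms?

5456000 Ω

R1: green, red, blue → 526; orange ×10^3 → 526000 Ω.
R2: yellow, white, orange → 493; yellow ×10^4 → 4930000 Ω.
Series: 526000 + 4930000 = 5456000 Ω.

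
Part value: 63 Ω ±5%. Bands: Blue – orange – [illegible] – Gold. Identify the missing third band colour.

63 Ω = 63 × 10^0.
The third band is the multiplier, 10^0, which is black.

black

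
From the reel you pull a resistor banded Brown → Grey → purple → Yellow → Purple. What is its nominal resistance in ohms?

Brown → 1 (first significant figure)
Grey → 8 (second significant figure)
Violet → 7 (third significant figure)
Yellow → ×10^4 multiplier
187 × 10000 = 1870000 Ω

1870000 Ω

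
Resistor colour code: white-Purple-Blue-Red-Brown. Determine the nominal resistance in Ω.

97600 Ω

White → 9 (first significant figure)
Violet → 7 (second significant figure)
Blue → 6 (third significant figure)
Red → ×10^2 multiplier
976 × 100 = 97600 Ω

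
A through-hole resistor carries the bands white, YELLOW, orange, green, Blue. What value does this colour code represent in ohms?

94300000 Ω

White → 9 (first significant figure)
Yellow → 4 (second significant figure)
Orange → 3 (third significant figure)
Green → ×10^5 multiplier
943 × 100000 = 94300000 Ω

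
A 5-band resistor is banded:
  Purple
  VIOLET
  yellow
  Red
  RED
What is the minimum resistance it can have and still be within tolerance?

Violet → 7 (first significant figure)
Violet → 7 (second significant figure)
Yellow → 4 (third significant figure)
Red → ×10^2 multiplier
Red → ±2% tolerance
774 × 100 = 77400 Ω
Minimum = 77400 × (1 − 2/100) = 75852 Ω.

75852 Ω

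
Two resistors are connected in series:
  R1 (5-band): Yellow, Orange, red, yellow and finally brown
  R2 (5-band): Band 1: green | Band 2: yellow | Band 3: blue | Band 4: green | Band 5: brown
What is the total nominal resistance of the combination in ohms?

R1: yellow, orange, red → 432; yellow ×10^4 → 4320000 Ω.
R2: green, yellow, blue → 546; green ×10^5 → 54600000 Ω.
Series: 4320000 + 54600000 = 58920000 Ω.

58920000 Ω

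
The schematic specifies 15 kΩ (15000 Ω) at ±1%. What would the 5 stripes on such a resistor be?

15000 Ω = 150 × 10^2.
1 → brown
5 → green
0 → black
Multiplier 10^2 → red.
±1% tolerance → brown.

brown, green, black, red, brown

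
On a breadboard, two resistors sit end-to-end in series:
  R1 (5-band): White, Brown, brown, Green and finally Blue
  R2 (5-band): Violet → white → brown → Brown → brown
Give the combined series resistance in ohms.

R1: white, brown, brown → 911; green ×10^5 → 91100000 Ω.
R2: violet, white, brown → 791; brown ×10 → 7910 Ω.
Series: 91100000 + 7910 = 91107910 Ω.

91107910 Ω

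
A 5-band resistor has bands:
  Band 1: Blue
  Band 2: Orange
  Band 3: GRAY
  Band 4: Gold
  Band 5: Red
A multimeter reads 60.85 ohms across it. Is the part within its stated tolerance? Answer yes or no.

no

Blue → 6 (first significant figure)
Orange → 3 (second significant figure)
Grey → 8 (third significant figure)
Gold → ×0.1 multiplier
Red → ±2% tolerance
638 × 0.1 = 63.8 Ω
Allowed range: 62.524 Ω to 65.076 Ω.
60.85 ohms lies outside that range.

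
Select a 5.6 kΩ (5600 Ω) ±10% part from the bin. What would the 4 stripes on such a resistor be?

5600 Ω = 56 × 10^2.
5 → green
6 → blue
Multiplier 10^2 → red.
±10% tolerance → silver.

green, blue, red, silver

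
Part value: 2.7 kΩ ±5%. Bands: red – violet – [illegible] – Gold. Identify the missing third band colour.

red

2700 Ω = 27 × 10^2.
The third band is the multiplier, 10^2, which is red.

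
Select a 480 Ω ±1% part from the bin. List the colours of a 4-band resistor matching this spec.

480 Ω = 48 × 10^1.
4 → yellow
8 → grey
Multiplier 10^1 → brown.
±1% tolerance → brown.

yellow, grey, brown, brown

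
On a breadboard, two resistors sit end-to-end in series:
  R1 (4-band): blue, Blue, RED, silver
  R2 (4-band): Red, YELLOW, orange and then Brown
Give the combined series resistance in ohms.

R1: blue, blue → 66; red ×10^2 → 6600 Ω.
R2: red, yellow → 24; orange ×10^3 → 24000 Ω.
Series: 6600 + 24000 = 30600 Ω.

30600 Ω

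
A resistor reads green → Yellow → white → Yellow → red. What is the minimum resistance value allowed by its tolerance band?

Green → 5 (first significant figure)
Yellow → 4 (second significant figure)
White → 9 (third significant figure)
Yellow → ×10^4 multiplier
Red → ±2% tolerance
549 × 10000 = 5490000 Ω
Minimum = 5490000 × (1 − 2/100) = 5380200 Ω.

5380200 Ω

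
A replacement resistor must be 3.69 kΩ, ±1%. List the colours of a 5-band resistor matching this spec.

3690 Ω = 369 × 10^1.
3 → orange
6 → blue
9 → white
Multiplier 10^1 → brown.
±1% tolerance → brown.

orange, blue, white, brown, brown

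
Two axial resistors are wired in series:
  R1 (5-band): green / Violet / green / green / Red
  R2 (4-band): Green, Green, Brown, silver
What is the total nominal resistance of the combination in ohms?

57500550 Ω

R1: green, violet, green → 575; green ×10^5 → 57500000 Ω.
R2: green, green → 55; brown ×10 → 550 Ω.
Series: 57500000 + 550 = 57500550 Ω.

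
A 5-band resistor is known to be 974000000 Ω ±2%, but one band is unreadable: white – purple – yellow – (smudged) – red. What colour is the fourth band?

blue

974000000 Ω = 974 × 10^6.
The fourth band is the multiplier, 10^6, which is blue.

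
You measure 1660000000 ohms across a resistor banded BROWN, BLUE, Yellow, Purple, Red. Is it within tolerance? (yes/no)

Brown → 1 (first significant figure)
Blue → 6 (second significant figure)
Yellow → 4 (third significant figure)
Violet → ×10^7 multiplier
Red → ±2% tolerance
164 × 10000000 = 1640000000 Ω
Allowed range: 1607200000 Ω to 1672800000 Ω.
1660000000 ohms lies inside that range.

yes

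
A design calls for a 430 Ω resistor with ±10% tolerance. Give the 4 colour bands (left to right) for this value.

430 Ω = 43 × 10^1.
4 → yellow
3 → orange
Multiplier 10^1 → brown.
±10% tolerance → silver.

yellow, orange, brown, silver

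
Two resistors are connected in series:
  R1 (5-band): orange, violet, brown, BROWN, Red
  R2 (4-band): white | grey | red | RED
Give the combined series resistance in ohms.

13510 Ω

R1: orange, violet, brown → 371; brown ×10 → 3710 Ω.
R2: white, grey → 98; red ×10^2 → 9800 Ω.
Series: 3710 + 9800 = 13510 Ω.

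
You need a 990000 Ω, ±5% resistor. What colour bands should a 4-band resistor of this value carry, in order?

990000 Ω = 99 × 10^4.
9 → white
9 → white
Multiplier 10^4 → yellow.
±5% tolerance → gold.

white, white, yellow, gold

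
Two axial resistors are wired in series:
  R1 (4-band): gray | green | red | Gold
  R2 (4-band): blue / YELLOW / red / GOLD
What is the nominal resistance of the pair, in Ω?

R1: grey, green → 85; red ×10^2 → 8500 Ω.
R2: blue, yellow → 64; red ×10^2 → 6400 Ω.
Series: 8500 + 6400 = 14900 Ω.

14900 Ω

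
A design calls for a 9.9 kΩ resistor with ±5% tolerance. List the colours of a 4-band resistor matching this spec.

9900 Ω = 99 × 10^2.
9 → white
9 → white
Multiplier 10^2 → red.
±5% tolerance → gold.

white, white, red, gold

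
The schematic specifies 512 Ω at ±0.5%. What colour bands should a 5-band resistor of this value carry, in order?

green, brown, red, black, green

512 Ω = 512 × 10^0.
5 → green
1 → brown
2 → red
Multiplier 10^0 → black.
±0.5% tolerance → green.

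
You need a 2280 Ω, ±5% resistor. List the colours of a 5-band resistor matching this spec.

2280 Ω = 228 × 10^1.
2 → red
2 → red
8 → grey
Multiplier 10^1 → brown.
±5% tolerance → gold.

red, red, grey, brown, gold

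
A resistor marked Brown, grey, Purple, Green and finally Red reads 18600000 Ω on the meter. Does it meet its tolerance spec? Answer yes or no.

yes

Brown → 1 (first significant figure)
Grey → 8 (second significant figure)
Violet → 7 (third significant figure)
Green → ×10^5 multiplier
Red → ±2% tolerance
187 × 100000 = 18700000 Ω
Allowed range: 18326000 Ω to 19074000 Ω.
18600000 Ω lies inside that range.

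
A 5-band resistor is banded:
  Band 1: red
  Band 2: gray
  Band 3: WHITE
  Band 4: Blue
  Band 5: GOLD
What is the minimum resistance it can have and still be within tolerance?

Red → 2 (first significant figure)
Grey → 8 (second significant figure)
White → 9 (third significant figure)
Blue → ×10^6 multiplier
Gold → ±5% tolerance
289 × 1000000 = 289000000 Ω
Minimum = 289000000 × (1 − 5/100) = 274550000 Ω.

274550000 Ω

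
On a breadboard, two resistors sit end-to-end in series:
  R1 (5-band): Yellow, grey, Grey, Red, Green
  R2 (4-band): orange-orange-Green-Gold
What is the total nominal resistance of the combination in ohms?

R1: yellow, grey, grey → 488; red ×10^2 → 48800 Ω.
R2: orange, orange → 33; green ×10^5 → 3300000 Ω.
Series: 48800 + 3300000 = 3348800 Ω.

3348800 Ω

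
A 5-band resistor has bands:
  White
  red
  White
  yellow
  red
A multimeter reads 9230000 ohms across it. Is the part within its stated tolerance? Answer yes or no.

yes

White → 9 (first significant figure)
Red → 2 (second significant figure)
White → 9 (third significant figure)
Yellow → ×10^4 multiplier
Red → ±2% tolerance
929 × 10000 = 9290000 Ω
Allowed range: 9104200 Ω to 9475800 Ω.
9230000 ohms lies inside that range.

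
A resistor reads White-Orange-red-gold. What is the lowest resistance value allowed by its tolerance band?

White → 9 (first significant figure)
Orange → 3 (second significant figure)
Red → ×10^2 multiplier
Gold → ±5% tolerance
93 × 100 = 9300 Ω
Lowest = 9300 × (1 − 5/100) = 8835 Ω.

8835 Ω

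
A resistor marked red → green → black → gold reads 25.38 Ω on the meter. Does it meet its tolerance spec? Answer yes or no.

Red → 2 (first significant figure)
Green → 5 (second significant figure)
Black → ×1 multiplier
Gold → ±5% tolerance
25 × 1 = 25 Ω
Allowed range: 23.75 Ω to 26.25 Ω.
25.38 Ω lies inside that range.

yes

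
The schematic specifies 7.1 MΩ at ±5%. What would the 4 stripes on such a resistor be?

violet, brown, green, gold

7100000 Ω = 71 × 10^5.
7 → violet
1 → brown
Multiplier 10^5 → green.
±5% tolerance → gold.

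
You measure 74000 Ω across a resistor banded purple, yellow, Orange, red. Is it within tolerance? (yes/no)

yes

Violet → 7 (first significant figure)
Yellow → 4 (second significant figure)
Orange → ×10^3 multiplier
Red → ±2% tolerance
74 × 1000 = 74000 Ω
Allowed range: 72520 Ω to 75480 Ω.
74000 Ω lies inside that range.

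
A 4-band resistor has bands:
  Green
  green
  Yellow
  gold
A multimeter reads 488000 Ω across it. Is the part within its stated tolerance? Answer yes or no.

no

Green → 5 (first significant figure)
Green → 5 (second significant figure)
Yellow → ×10^4 multiplier
Gold → ±5% tolerance
55 × 10000 = 550000 Ω
Allowed range: 522500 Ω to 577500 Ω.
488000 Ω lies outside that range.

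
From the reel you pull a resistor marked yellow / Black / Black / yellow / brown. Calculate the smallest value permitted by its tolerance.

3960000 Ω

Yellow → 4 (first significant figure)
Black → 0 (second significant figure)
Black → 0 (third significant figure)
Yellow → ×10^4 multiplier
Brown → ±1% tolerance
400 × 10000 = 4000000 Ω
Smallest = 4000000 × (1 − 1/100) = 3960000 Ω.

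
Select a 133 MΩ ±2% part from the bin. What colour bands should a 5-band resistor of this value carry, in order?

brown, orange, orange, blue, red

133000000 Ω = 133 × 10^6.
1 → brown
3 → orange
3 → orange
Multiplier 10^6 → blue.
±2% tolerance → red.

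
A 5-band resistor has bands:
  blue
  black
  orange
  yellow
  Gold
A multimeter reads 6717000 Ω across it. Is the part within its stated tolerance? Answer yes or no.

Blue → 6 (first significant figure)
Black → 0 (second significant figure)
Orange → 3 (third significant figure)
Yellow → ×10^4 multiplier
Gold → ±5% tolerance
603 × 10000 = 6030000 Ω
Allowed range: 5728500 Ω to 6331500 Ω.
6717000 Ω lies outside that range.

no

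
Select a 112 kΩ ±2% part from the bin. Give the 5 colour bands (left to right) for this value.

brown, brown, red, orange, red

112000 Ω = 112 × 10^3.
1 → brown
1 → brown
2 → red
Multiplier 10^3 → orange.
±2% tolerance → red.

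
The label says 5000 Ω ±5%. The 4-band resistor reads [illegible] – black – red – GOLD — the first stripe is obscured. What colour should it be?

green

5000 Ω = 50 × 10^2.
The first band gives digit 5 of the significand, and 5 is green.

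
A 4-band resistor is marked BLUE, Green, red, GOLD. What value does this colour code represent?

6500 Ω

Blue → 6 (first significant figure)
Green → 5 (second significant figure)
Red → ×10^2 multiplier
65 × 100 = 6500 Ω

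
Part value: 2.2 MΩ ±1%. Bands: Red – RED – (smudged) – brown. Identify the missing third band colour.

green

2200000 Ω = 22 × 10^5.
The third band is the multiplier, 10^5, which is green.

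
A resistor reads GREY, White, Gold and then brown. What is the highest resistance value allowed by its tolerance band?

8.989 Ω

Grey → 8 (first significant figure)
White → 9 (second significant figure)
Gold → ×0.1 multiplier
Brown → ±1% tolerance
89 × 0.1 = 8.9 Ω
Highest = 8.9 × (1 + 1/100) = 8.989 Ω.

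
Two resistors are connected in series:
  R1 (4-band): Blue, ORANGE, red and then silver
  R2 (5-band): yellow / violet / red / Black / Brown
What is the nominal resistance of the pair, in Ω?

6772 Ω

R1: blue, orange → 63; red ×10^2 → 6300 Ω.
R2: yellow, violet, red → 472; black ×1 → 472 Ω.
Series: 6300 + 472 = 6772 Ω.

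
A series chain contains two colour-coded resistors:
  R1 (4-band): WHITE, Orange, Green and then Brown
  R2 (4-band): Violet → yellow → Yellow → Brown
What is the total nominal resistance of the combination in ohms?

10040000 Ω

R1: white, orange → 93; green ×10^5 → 9300000 Ω.
R2: violet, yellow → 74; yellow ×10^4 → 740000 Ω.
Series: 9300000 + 740000 = 10040000 Ω.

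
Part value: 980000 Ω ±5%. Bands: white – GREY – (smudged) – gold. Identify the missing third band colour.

980000 Ω = 98 × 10^4.
The third band is the multiplier, 10^4, which is yellow.

yellow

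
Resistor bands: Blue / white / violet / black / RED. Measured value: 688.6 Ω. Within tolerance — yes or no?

Blue → 6 (first significant figure)
White → 9 (second significant figure)
Violet → 7 (third significant figure)
Black → ×1 multiplier
Red → ±2% tolerance
697 × 1 = 697 Ω
Allowed range: 683.06 Ω to 710.94 Ω.
688.6 Ω lies inside that range.

yes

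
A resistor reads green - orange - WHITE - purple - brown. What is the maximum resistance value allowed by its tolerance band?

Green → 5 (first significant figure)
Orange → 3 (second significant figure)
White → 9 (third significant figure)
Violet → ×10^7 multiplier
Brown → ±1% tolerance
539 × 10000000 = 5390000000 Ω
Maximum = 5390000000 × (1 + 1/100) = 5443900000 Ω.

5443900000 Ω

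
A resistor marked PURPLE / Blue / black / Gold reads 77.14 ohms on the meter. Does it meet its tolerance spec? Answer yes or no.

Violet → 7 (first significant figure)
Blue → 6 (second significant figure)
Black → ×1 multiplier
Gold → ±5% tolerance
76 × 1 = 76 Ω
Allowed range: 72.2 Ω to 79.8 Ω.
77.14 ohms lies inside that range.

yes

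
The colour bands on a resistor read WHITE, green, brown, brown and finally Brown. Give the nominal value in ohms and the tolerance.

White → 9 (first significant figure)
Green → 5 (second significant figure)
Brown → 1 (third significant figure)
Brown → ×10 multiplier
Brown → ±1% tolerance
951 × 10 = 9510 Ω

9510 Ω ±1%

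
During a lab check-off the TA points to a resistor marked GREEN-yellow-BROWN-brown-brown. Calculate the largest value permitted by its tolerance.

5464.1 Ω

Green → 5 (first significant figure)
Yellow → 4 (second significant figure)
Brown → 1 (third significant figure)
Brown → ×10 multiplier
Brown → ±1% tolerance
541 × 10 = 5410 Ω
Largest = 5410 × (1 + 1/100) = 5464.1 Ω.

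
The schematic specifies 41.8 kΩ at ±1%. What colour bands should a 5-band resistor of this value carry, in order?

yellow, brown, grey, red, brown

41800 Ω = 418 × 10^2.
4 → yellow
1 → brown
8 → grey
Multiplier 10^2 → red.
±1% tolerance → brown.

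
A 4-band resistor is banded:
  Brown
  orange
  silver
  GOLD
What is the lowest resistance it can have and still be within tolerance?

0.1235 Ω

Brown → 1 (first significant figure)
Orange → 3 (second significant figure)
Silver → ×0.01 multiplier
Gold → ±5% tolerance
13 × 0.01 = 0.13 Ω
Lowest = 0.13 × (1 − 5/100) = 0.1235 Ω.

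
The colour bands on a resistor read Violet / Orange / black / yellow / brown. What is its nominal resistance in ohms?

7300000 Ω

Violet → 7 (first significant figure)
Orange → 3 (second significant figure)
Black → 0 (third significant figure)
Yellow → ×10^4 multiplier
730 × 10000 = 7300000 Ω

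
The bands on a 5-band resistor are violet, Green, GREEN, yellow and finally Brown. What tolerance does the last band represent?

The last band, brown, is the tolerance band.
Brown corresponds to ±1%.

±1%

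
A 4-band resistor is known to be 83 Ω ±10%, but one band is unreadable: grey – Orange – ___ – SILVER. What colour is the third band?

black

83 Ω = 83 × 10^0.
The third band is the multiplier, 10^0, which is black.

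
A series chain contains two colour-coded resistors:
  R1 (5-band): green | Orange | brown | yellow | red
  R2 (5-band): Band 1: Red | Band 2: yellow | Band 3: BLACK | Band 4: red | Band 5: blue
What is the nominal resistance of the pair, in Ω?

5334000 Ω

R1: green, orange, brown → 531; yellow ×10^4 → 5310000 Ω.
R2: red, yellow, black → 240; red ×10^2 → 24000 Ω.
Series: 5310000 + 24000 = 5334000 Ω.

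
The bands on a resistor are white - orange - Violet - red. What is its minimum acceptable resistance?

White → 9 (first significant figure)
Orange → 3 (second significant figure)
Violet → ×10^7 multiplier
Red → ±2% tolerance
93 × 10000000 = 930000000 Ω
Minimum = 930000000 × (1 − 2/100) = 911400000 Ω.

911400000 Ω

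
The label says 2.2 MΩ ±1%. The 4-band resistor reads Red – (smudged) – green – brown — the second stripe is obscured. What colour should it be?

2200000 Ω = 22 × 10^5.
The second band gives digit 2 of the significand, and 2 is red.

red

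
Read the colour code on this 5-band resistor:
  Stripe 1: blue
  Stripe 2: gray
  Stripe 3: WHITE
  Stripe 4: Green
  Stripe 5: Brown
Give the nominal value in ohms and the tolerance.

Blue → 6 (first significant figure)
Grey → 8 (second significant figure)
White → 9 (third significant figure)
Green → ×10^5 multiplier
Brown → ±1% tolerance
689 × 100000 = 68900000 Ω

68900000 Ω ±1%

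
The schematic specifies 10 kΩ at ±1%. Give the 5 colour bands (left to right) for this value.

10000 Ω = 100 × 10^2.
1 → brown
0 → black
0 → black
Multiplier 10^2 → red.
±1% tolerance → brown.

brown, black, black, red, brown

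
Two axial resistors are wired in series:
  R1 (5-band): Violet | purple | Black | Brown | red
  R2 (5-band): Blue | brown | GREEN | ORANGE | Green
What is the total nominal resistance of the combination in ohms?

622700 Ω

R1: violet, violet, black → 770; brown ×10 → 7700 Ω.
R2: blue, brown, green → 615; orange ×10^3 → 615000 Ω.
Series: 7700 + 615000 = 622700 Ω.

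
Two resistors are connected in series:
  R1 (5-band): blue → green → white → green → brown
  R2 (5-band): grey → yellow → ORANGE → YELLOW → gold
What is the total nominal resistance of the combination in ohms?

R1: blue, green, white → 659; green ×10^5 → 65900000 Ω.
R2: grey, yellow, orange → 843; yellow ×10^4 → 8430000 Ω.
Series: 65900000 + 8430000 = 74330000 Ω.

74330000 Ω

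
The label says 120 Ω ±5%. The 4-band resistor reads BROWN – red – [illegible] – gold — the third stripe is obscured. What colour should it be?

brown

120 Ω = 12 × 10^1.
The third band is the multiplier, 10^1, which is brown.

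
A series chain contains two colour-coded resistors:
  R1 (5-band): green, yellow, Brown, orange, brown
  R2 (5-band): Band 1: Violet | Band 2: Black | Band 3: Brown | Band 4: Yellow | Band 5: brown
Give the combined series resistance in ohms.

R1: green, yellow, brown → 541; orange ×10^3 → 541000 Ω.
R2: violet, black, brown → 701; yellow ×10^4 → 7010000 Ω.
Series: 541000 + 7010000 = 7551000 Ω.

7551000 Ω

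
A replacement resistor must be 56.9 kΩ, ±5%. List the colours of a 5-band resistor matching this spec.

56900 Ω = 569 × 10^2.
5 → green
6 → blue
9 → white
Multiplier 10^2 → red.
±5% tolerance → gold.

green, blue, white, red, gold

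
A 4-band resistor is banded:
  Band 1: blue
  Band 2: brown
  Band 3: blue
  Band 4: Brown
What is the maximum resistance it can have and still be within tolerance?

61610000 Ω

Blue → 6 (first significant figure)
Brown → 1 (second significant figure)
Blue → ×10^6 multiplier
Brown → ±1% tolerance
61 × 1000000 = 61000000 Ω
Maximum = 61000000 × (1 + 1/100) = 61610000 Ω.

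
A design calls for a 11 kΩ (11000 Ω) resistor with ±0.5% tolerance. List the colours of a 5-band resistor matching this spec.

11000 Ω = 110 × 10^2.
1 → brown
1 → brown
0 → black
Multiplier 10^2 → red.
±0.5% tolerance → green.

brown, brown, black, red, green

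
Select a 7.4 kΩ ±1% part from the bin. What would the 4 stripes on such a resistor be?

7400 Ω = 74 × 10^2.
7 → violet
4 → yellow
Multiplier 10^2 → red.
±1% tolerance → brown.

violet, yellow, red, brown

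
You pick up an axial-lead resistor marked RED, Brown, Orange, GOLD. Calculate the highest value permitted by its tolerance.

22050 Ω

Red → 2 (first significant figure)
Brown → 1 (second significant figure)
Orange → ×10^3 multiplier
Gold → ±5% tolerance
21 × 1000 = 21000 Ω
Highest = 21000 × (1 + 5/100) = 22050 Ω.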